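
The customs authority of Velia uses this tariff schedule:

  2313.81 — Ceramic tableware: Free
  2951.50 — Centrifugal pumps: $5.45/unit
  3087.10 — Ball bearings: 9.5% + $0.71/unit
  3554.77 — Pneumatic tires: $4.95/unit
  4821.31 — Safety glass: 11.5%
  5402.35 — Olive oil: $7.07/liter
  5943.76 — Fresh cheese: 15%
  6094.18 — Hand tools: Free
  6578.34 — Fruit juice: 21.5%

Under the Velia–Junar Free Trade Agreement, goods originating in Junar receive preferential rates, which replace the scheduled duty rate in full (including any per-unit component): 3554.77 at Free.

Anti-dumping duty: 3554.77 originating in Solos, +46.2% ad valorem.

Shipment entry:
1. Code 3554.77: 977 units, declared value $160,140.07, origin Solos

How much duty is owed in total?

Line 1 (3554.77, Solos, 977 units, $160,140.07):
Base rate for 3554.77 is $4.95/unit.
3554.77 has an FTA preferential rate, but origin Solos is not Junar; base rate stands.
Additional duty on 3554.77 from Solos: +46.2% ad valorem. Applied ad valorem rate = 46.2%.
Duty = $160,140.07 × 46.2% + 977 × $4.95 = $78,820.86.

$78,820.86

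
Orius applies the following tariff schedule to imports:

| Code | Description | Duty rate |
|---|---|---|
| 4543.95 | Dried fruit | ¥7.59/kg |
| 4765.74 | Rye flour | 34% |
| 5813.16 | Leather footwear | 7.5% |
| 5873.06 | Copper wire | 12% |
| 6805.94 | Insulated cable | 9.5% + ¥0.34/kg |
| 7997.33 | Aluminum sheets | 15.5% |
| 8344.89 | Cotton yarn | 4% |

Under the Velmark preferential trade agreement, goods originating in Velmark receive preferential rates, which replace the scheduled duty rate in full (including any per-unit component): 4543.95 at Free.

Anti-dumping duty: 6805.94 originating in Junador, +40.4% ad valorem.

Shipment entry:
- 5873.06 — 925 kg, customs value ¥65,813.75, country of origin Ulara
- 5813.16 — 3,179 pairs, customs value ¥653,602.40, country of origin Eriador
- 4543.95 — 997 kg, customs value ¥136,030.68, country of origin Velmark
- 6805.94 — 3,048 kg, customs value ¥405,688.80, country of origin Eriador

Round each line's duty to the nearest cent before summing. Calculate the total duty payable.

¥96,494.59

Line 1 (5873.06, Ulara, 925 kg, ¥65,813.75):
Base rate for 5873.06 is 12%.
Duty = ¥65,813.75 × 12% = ¥7,897.65.
Line 2 (5813.16, Eriador, 3,179 pairs, ¥653,602.40):
Base rate for 5813.16 is 7.5%.
Duty = ¥653,602.40 × 7.5% = ¥49,020.18.
Line 3 (4543.95, Velmark, 997 kg, ¥136,030.68):
Base rate for 4543.95 is ¥7.59/kg.
Origin Velmark qualifies under the Orius–Velmark agreement and 4543.95 is covered: preferential rate Free applies instead.
Duty = ¥136,030.68 × 0% = ¥0.00.
Line 4 (6805.94, Eriador, 3,048 kg, ¥405,688.80):
Base rate for 6805.94 is 9.5% + ¥0.34/kg.
The additional-duty order on 6805.94 targets Junador, not Eriador; it does not apply.
Duty = ¥405,688.80 × 9.5% + 3,048 × ¥0.34 = ¥39,576.76.
Total = ¥7,897.65 + ¥49,020.18 + ¥0.00 + ¥39,576.76 = ¥96,494.59.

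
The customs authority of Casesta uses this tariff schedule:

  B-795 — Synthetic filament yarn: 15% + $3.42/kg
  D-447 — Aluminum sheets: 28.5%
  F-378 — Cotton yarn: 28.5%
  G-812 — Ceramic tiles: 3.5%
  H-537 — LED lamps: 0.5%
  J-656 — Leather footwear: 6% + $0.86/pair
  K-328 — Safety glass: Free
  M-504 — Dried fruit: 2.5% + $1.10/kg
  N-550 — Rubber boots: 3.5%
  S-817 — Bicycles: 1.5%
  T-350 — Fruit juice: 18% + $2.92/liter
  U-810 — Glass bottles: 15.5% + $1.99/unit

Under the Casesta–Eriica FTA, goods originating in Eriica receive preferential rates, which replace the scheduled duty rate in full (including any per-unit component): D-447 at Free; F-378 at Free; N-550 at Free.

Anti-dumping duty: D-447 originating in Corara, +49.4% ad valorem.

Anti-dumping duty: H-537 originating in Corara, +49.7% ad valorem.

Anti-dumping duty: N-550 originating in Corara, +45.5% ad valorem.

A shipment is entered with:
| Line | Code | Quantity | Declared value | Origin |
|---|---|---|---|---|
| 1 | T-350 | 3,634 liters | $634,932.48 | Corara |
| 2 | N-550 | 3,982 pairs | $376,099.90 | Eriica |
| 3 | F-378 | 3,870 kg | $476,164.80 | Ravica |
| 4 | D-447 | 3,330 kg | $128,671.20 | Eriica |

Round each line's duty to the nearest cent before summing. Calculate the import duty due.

$260,606.10

Line 1 (T-350, Corara, 3,634 liters, $634,932.48):
Base rate for T-350 is 18% + $2.92/liter.
Duty = $634,932.48 × 18% + 3,634 × $2.92 = $124,899.13.
Line 2 (N-550, Eriica, 3,982 pairs, $376,099.90):
Base rate for N-550 is 3.5%.
Origin Eriica qualifies under the Casesta–Eriica agreement and N-550 is covered: preferential rate Free applies instead.
The additional-duty order on N-550 targets Corara, not Eriica; it does not apply.
Duty = $376,099.90 × 0% = $0.00.
Line 3 (F-378, Ravica, 3,870 kg, $476,164.80):
Base rate for F-378 is 28.5%.
F-378 has an FTA preferential rate, but origin Ravica is not Eriica; base rate stands.
Duty = $476,164.80 × 28.5% = $135,706.97.
Line 4 (D-447, Eriica, 3,330 kg, $128,671.20):
Base rate for D-447 is 28.5%.
Origin Eriica qualifies under the Casesta–Eriica agreement and D-447 is covered: preferential rate Free applies instead.
The additional-duty order on D-447 targets Corara, not Eriica; it does not apply.
Duty = $128,671.20 × 0% = $0.00.
Total = $124,899.13 + $0.00 + $135,706.97 + $0.00 = $260,606.10.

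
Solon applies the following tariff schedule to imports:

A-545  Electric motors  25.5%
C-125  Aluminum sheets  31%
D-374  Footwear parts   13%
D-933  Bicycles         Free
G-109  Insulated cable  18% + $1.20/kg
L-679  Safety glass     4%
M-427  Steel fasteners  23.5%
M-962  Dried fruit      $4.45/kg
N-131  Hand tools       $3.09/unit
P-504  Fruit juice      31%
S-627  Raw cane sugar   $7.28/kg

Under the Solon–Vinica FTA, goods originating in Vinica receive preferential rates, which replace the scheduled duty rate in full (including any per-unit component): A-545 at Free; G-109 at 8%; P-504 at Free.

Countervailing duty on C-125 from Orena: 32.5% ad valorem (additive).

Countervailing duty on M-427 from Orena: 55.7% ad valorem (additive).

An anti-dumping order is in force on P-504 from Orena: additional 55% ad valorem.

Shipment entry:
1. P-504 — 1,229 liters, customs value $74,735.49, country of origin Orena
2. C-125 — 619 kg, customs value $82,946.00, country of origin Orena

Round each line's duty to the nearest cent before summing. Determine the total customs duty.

Line 1 (P-504, Orena, 1,229 liters, $74,735.49):
Base rate for P-504 is 31%.
P-504 has an FTA preferential rate, but origin Orena is not Vinica; base rate stands.
Additional duty on P-504 from Orena: +55%. Applied ad valorem rate: 31% + 55% = 86%.
Duty = $74,735.49 × 86% = $64,272.52.
Line 2 (C-125, Orena, 619 kg, $82,946.00):
Base rate for C-125 is 31%.
Additional duty on C-125 from Orena: +32.5%. Applied ad valorem rate: 31% + 32.5% = 63.5%.
Duty = $82,946.00 × 63.5% = $52,670.71.
Total = $64,272.52 + $52,670.71 = $116,943.23.

$116,943.23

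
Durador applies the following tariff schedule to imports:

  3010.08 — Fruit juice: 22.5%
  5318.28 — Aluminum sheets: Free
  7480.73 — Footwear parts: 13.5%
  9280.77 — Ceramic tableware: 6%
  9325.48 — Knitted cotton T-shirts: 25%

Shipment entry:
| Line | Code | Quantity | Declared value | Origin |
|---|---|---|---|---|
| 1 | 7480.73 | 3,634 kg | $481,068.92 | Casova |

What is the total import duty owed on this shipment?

Line 1 (7480.73, Casova, 3,634 kg, $481,068.92):
Base rate for 7480.73 is 13.5%.
Duty = $481,068.92 × 13.5% = $64,944.30.

$64,944.30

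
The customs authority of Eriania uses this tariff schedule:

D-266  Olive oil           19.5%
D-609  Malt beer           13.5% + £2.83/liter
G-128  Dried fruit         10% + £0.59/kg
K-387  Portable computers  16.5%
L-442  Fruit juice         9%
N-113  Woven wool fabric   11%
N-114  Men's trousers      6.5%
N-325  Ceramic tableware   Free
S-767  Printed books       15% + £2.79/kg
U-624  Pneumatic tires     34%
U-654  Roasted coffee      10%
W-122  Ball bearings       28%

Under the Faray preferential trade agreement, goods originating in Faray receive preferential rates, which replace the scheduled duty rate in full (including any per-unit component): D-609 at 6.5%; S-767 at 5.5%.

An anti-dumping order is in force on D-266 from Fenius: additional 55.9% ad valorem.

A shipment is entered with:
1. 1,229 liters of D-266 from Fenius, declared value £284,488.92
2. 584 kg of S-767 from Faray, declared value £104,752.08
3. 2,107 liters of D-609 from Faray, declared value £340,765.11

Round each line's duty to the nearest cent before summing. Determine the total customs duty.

£242,415.74

Line 1 (D-266, Fenius, 1,229 liters, £284,488.92):
Base rate for D-266 is 19.5%.
Additional duty on D-266 from Fenius: +55.9%. Applied ad valorem rate: 19.5% + 55.9% = 75.4%.
Duty = £284,488.92 × 75.4% = £214,504.65.
Line 2 (S-767, Faray, 584 kg, £104,752.08):
Base rate for S-767 is 15% + £2.79/kg.
Origin Faray qualifies under the Eriania–Faray agreement and S-767 is covered: preferential rate 5.5% applies instead.
Duty = £104,752.08 × 5.5% = £5,761.36.
Line 3 (D-609, Faray, 2,107 liters, £340,765.11):
Base rate for D-609 is 13.5% + £2.83/liter.
Origin Faray qualifies under the Eriania–Faray agreement and D-609 is covered: preferential rate 6.5% applies instead.
Duty = £340,765.11 × 6.5% = £22,149.73.
Total = £214,504.65 + £5,761.36 + £22,149.73 = £242,415.74.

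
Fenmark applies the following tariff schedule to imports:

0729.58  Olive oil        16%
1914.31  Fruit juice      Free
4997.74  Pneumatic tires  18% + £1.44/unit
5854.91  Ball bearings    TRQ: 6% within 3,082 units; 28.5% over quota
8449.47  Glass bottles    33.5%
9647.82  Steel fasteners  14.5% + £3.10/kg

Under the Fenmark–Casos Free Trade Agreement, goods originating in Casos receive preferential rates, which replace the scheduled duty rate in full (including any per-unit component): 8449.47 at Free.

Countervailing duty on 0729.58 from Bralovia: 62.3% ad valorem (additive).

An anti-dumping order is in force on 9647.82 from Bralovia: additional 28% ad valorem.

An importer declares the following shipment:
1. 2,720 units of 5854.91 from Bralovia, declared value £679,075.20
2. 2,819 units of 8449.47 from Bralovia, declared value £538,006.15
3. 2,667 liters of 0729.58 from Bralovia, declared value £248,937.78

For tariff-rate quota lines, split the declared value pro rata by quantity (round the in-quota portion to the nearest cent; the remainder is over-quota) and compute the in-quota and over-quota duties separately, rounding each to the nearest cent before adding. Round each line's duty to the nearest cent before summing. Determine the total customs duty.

£415,894.85

Line 1 (5854.91, Bralovia, 2,720 units, £679,075.20):
Code 5854.91 is under a tariff-rate quota (threshold 3,082 units). Quantity 2,720 units is within the quota, so the in-quota rate 6% applies to the full value.
Duty = £679,075.20 × 6% = £40,744.51.
Line 2 (8449.47, Bralovia, 2,819 units, £538,006.15):
Base rate for 8449.47 is 33.5%.
8449.47 has an FTA preferential rate, but origin Bralovia is not Casos; base rate stands.
Duty = £538,006.15 × 33.5% = £180,232.06.
Line 3 (0729.58, Bralovia, 2,667 liters, £248,937.78):
Base rate for 0729.58 is 16%.
Additional duty on 0729.58 from Bralovia: +62.3%. Applied ad valorem rate: 16% + 62.3% = 78.3%.
Duty = £248,937.78 × 78.3% = £194,918.28.
Total = £40,744.51 + £180,232.06 + £194,918.28 = £415,894.85.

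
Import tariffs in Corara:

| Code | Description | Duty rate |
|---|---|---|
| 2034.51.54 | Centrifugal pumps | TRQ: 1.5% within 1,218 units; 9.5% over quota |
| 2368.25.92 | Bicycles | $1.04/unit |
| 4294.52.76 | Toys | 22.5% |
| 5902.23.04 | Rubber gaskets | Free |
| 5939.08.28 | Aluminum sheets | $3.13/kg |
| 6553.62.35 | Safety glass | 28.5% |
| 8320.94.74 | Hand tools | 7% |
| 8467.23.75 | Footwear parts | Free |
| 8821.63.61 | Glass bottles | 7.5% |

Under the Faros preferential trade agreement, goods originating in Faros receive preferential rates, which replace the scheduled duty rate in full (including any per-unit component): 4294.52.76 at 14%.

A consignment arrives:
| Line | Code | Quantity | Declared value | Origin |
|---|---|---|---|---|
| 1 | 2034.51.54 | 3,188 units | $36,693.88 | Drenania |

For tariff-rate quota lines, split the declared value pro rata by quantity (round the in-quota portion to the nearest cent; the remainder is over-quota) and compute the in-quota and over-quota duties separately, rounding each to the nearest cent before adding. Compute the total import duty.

$2,364.39

Line 1 (2034.51.54, Drenania, 3,188 units, $36,693.88):
Code 2034.51.54 is under a tariff-rate quota (threshold 1,218 units). In-quota: 1,218 units at 1.5%; over-quota: 1,970 units at 9.5%.
Pro-rata value split: in-quota = $36,693.88 × 1,218/3,188 = $14,019.18; over-quota = $36,693.88 − $14,019.18 = $22,674.70.
In-quota duty = $14,019.18 × 1.5% = $210.29. Over-quota duty = $22,674.70 × 9.5% = $2,154.10.
Line duty = $210.29 + $2,154.10 = $2,364.39.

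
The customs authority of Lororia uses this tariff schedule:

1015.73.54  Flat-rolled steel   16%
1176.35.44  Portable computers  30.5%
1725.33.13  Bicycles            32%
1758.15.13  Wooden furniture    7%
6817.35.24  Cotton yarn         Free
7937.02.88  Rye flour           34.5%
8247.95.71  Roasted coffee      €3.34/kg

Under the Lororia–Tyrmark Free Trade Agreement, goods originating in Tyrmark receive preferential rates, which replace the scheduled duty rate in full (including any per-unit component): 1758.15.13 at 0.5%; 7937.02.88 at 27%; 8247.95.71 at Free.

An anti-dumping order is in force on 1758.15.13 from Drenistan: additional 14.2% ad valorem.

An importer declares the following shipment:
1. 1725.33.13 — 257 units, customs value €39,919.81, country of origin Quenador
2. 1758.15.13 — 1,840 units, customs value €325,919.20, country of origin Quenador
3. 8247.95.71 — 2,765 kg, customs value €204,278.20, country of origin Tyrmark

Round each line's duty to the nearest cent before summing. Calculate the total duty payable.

Line 1 (1725.33.13, Quenador, 257 units, €39,919.81):
Base rate for 1725.33.13 is 32%.
Duty = €39,919.81 × 32% = €12,774.34.
Line 2 (1758.15.13, Quenador, 1,840 units, €325,919.20):
Base rate for 1758.15.13 is 7%.
1758.15.13 has an FTA preferential rate, but origin Quenador is not Tyrmark; base rate stands.
The additional-duty order on 1758.15.13 targets Drenistan, not Quenador; it does not apply.
Duty = €325,919.20 × 7% = €22,814.34.
Line 3 (8247.95.71, Tyrmark, 2,765 kg, €204,278.20):
Base rate for 8247.95.71 is €3.34/kg.
Origin Tyrmark qualifies under the Lororia–Tyrmark agreement and 8247.95.71 is covered: preferential rate Free applies instead.
Duty = €204,278.20 × 0% = €0.00.
Total = €12,774.34 + €22,814.34 + €0.00 = €35,588.68.

€35,588.68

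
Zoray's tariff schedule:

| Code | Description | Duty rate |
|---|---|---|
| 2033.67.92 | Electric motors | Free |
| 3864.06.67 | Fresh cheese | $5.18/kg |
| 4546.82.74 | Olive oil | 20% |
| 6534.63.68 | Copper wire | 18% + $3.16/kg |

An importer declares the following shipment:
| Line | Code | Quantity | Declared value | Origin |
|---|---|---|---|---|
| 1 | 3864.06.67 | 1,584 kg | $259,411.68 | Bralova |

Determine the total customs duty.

$8,205.12

Line 1 (3864.06.67, Bralova, 1,584 kg, $259,411.68):
Base rate for 3864.06.67 is $5.18/kg.
Duty = 1,584 × $5.18 = $8,205.12.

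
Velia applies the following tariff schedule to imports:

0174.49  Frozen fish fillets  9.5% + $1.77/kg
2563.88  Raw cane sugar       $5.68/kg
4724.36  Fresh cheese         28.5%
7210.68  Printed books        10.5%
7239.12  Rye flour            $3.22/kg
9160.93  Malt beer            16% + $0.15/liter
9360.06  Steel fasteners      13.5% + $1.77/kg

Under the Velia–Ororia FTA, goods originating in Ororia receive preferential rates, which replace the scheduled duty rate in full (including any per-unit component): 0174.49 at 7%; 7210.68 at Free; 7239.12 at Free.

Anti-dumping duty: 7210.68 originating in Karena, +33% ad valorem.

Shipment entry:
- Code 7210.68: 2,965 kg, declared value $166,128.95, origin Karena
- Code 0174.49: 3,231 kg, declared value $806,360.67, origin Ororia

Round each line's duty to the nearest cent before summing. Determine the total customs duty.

Line 1 (7210.68, Karena, 2,965 kg, $166,128.95):
Base rate for 7210.68 is 10.5%.
7210.68 has an FTA preferential rate, but origin Karena is not Ororia; base rate stands.
Additional duty on 7210.68 from Karena: +33%. Applied ad valorem rate: 10.5% + 33% = 43.5%.
Duty = $166,128.95 × 43.5% = $72,266.09.
Line 2 (0174.49, Ororia, 3,231 kg, $806,360.67):
Base rate for 0174.49 is 9.5% + $1.77/kg.
Origin Ororia qualifies under the Velia–Ororia agreement and 0174.49 is covered: preferential rate 7% applies instead.
Duty = $806,360.67 × 7% = $56,445.25.
Total = $72,266.09 + $56,445.25 = $128,711.34.

$128,711.34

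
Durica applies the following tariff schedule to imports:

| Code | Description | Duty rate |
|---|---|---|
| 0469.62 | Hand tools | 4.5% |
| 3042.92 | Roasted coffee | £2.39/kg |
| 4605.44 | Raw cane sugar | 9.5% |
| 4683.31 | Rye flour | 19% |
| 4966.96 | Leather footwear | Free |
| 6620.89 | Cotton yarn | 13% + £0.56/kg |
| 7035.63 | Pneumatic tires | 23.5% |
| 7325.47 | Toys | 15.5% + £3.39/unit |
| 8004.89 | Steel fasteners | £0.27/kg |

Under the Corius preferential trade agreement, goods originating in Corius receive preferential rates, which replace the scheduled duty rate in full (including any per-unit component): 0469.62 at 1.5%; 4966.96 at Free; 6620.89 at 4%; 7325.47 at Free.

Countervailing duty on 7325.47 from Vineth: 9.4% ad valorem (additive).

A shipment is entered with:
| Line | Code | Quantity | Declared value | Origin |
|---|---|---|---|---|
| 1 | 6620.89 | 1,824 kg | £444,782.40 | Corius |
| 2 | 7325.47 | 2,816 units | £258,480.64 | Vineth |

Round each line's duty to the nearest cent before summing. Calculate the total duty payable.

Line 1 (6620.89, Corius, 1,824 kg, £444,782.40):
Base rate for 6620.89 is 13% + £0.56/kg.
Origin Corius qualifies under the Durica–Corius agreement and 6620.89 is covered: preferential rate 4% applies instead.
Duty = £444,782.40 × 4% = £17,791.30.
Line 2 (7325.47, Vineth, 2,816 units, £258,480.64):
Base rate for 7325.47 is 15.5% + £3.39/unit.
7325.47 has an FTA preferential rate, but origin Vineth is not Corius; base rate stands.
Additional duty on 7325.47 from Vineth: +9.4%. Applied ad valorem rate: 15.5% + 9.4% = 24.9%.
Duty = £258,480.64 × 24.9% + 2,816 × £3.39 = £73,907.92.
Total = £17,791.30 + £73,907.92 = £91,699.22.

£91,699.22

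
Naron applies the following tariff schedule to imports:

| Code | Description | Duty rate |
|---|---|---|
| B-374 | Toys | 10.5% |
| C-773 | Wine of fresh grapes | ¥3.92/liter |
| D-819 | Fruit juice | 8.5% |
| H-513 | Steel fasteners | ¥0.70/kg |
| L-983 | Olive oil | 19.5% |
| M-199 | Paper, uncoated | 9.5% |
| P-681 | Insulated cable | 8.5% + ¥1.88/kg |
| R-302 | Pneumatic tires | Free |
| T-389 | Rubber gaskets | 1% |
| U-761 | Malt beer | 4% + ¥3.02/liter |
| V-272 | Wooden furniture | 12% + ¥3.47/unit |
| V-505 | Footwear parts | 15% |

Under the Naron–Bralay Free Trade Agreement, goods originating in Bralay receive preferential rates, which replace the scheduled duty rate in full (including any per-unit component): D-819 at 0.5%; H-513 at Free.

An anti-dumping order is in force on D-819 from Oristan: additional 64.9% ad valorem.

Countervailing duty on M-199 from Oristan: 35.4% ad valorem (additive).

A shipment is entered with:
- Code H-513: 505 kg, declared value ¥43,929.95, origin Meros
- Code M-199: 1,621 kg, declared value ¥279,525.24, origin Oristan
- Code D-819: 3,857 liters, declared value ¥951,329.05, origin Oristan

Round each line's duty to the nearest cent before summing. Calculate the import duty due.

Line 1 (H-513, Meros, 505 kg, ¥43,929.95):
Base rate for H-513 is ¥0.70/kg.
H-513 has an FTA preferential rate, but origin Meros is not Bralay; base rate stands.
Duty = 505 × ¥0.70 = ¥353.50.
Line 2 (M-199, Oristan, 1,621 kg, ¥279,525.24):
Base rate for M-199 is 9.5%.
Additional duty on M-199 from Oristan: +35.4%. Applied ad valorem rate: 9.5% + 35.4% = 44.9%.
Duty = ¥279,525.24 × 44.9% = ¥125,506.83.
Line 3 (D-819, Oristan, 3,857 liters, ¥951,329.05):
Base rate for D-819 is 8.5%.
D-819 has an FTA preferential rate, but origin Oristan is not Bralay; base rate stands.
Additional duty on D-819 from Oristan: +64.9%. Applied ad valorem rate: 8.5% + 64.9% = 73.4%.
Duty = ¥951,329.05 × 73.4% = ¥698,275.52.
Total = ¥353.50 + ¥125,506.83 + ¥698,275.52 = ¥824,135.85.

¥824,135.85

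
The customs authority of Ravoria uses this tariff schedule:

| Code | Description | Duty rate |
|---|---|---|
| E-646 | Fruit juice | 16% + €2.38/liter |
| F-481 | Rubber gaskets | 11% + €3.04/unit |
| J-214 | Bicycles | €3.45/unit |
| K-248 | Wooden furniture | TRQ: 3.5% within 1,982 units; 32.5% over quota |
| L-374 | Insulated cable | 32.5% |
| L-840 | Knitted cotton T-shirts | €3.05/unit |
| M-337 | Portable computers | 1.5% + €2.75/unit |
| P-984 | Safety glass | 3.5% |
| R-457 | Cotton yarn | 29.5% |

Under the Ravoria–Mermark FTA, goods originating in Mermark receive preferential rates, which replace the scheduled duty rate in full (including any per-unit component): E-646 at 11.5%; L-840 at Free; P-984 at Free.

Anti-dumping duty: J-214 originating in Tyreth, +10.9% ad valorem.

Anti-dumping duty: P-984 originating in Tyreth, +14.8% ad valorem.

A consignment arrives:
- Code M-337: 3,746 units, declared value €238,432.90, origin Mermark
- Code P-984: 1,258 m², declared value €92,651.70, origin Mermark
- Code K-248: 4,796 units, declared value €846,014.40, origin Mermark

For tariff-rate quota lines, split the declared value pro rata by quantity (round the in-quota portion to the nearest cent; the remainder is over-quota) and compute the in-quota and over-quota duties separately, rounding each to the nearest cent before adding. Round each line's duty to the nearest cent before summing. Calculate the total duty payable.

€187,441.48

Line 1 (M-337, Mermark, 3,746 units, €238,432.90):
Base rate for M-337 is 1.5% + €2.75/unit.
Origin Mermark is the FTA partner but M-337 is not on the preference list; base rate stands.
Duty = €238,432.90 × 1.5% + 3,746 × €2.75 = €13,877.99.
Line 2 (P-984, Mermark, 1,258 m², €92,651.70):
Base rate for P-984 is 3.5%.
Origin Mermark qualifies under the Ravoria–Mermark agreement and P-984 is covered: preferential rate Free applies instead.
The additional-duty order on P-984 targets Tyreth, not Mermark; it does not apply.
Duty = €92,651.70 × 0% = €0.00.
Line 3 (K-248, Mermark, 4,796 units, €846,014.40):
Code K-248 is under a tariff-rate quota (threshold 1,982 units). In-quota: 1,982 units at 3.5%; over-quota: 2,814 units at 32.5%.
Pro-rata value split: in-quota = €846,014.40 × 1,982/4,796 = €349,624.80; over-quota = €846,014.40 − €349,624.80 = €496,389.60.
In-quota duty = €349,624.80 × 3.5% = €12,236.87. Over-quota duty = €496,389.60 × 32.5% = €161,326.62.
Line duty = €12,236.87 + €161,326.62 = €173,563.49.
Total = €13,877.99 + €0.00 + €173,563.49 = €187,441.48.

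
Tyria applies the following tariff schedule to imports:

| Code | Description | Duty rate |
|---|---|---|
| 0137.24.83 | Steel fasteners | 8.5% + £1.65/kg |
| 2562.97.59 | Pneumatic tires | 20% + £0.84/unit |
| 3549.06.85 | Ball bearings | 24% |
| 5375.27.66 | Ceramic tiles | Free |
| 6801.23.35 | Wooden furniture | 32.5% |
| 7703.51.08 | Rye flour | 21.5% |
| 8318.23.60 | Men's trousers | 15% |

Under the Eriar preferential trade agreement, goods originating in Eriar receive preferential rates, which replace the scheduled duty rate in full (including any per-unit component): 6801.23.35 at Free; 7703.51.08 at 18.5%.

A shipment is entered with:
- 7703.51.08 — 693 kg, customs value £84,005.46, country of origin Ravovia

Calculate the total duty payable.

£18,061.17

Line 1 (7703.51.08, Ravovia, 693 kg, £84,005.46):
Base rate for 7703.51.08 is 21.5%.
7703.51.08 has an FTA preferential rate, but origin Ravovia is not Eriar; base rate stands.
Duty = £84,005.46 × 21.5% = £18,061.17.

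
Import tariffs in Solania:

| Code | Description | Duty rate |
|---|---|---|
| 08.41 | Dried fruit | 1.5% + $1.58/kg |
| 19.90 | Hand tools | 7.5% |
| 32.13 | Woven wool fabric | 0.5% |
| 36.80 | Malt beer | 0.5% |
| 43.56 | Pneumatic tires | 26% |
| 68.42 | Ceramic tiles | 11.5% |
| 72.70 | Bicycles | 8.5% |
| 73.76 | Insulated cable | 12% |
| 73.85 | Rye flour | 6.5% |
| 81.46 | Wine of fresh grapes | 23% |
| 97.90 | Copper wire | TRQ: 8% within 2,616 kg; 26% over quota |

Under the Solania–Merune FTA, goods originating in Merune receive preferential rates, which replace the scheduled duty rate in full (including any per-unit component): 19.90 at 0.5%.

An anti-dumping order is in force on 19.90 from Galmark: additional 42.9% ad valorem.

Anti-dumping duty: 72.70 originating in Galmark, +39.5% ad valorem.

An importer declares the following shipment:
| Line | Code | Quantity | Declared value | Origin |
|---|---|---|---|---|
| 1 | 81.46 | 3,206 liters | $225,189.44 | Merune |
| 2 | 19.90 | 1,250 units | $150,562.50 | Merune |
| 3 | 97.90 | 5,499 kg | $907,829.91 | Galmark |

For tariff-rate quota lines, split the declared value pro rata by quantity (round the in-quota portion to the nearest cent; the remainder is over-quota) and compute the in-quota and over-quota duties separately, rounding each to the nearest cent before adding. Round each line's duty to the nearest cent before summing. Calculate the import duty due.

Line 1 (81.46, Merune, 3,206 liters, $225,189.44):
Base rate for 81.46 is 23%.
Origin Merune is the FTA partner but 81.46 is not on the preference list; base rate stands.
Duty = $225,189.44 × 23% = $51,793.57.
Line 2 (19.90, Merune, 1,250 units, $150,562.50):
Base rate for 19.90 is 7.5%.
Origin Merune qualifies under the Solania–Merune agreement and 19.90 is covered: preferential rate 0.5% applies instead.
The additional-duty order on 19.90 targets Galmark, not Merune; it does not apply.
Duty = $150,562.50 × 0.5% = $752.81.
Line 3 (97.90, Galmark, 5,499 kg, $907,829.91):
Code 97.90 is under a tariff-rate quota (threshold 2,616 kg). In-quota: 2,616 kg at 8%; over-quota: 2,883 kg at 26%.
Pro-rata value split: in-quota = $907,829.91 × 2,616/5,499 = $431,875.44; over-quota = $907,829.91 − $431,875.44 = $475,954.47.
In-quota duty = $431,875.44 × 8% = $34,550.04. Over-quota duty = $475,954.47 × 26% = $123,748.16.
Line duty = $34,550.04 + $123,748.16 = $158,298.20.
Total = $51,793.57 + $752.81 + $158,298.20 = $210,844.58.

$210,844.58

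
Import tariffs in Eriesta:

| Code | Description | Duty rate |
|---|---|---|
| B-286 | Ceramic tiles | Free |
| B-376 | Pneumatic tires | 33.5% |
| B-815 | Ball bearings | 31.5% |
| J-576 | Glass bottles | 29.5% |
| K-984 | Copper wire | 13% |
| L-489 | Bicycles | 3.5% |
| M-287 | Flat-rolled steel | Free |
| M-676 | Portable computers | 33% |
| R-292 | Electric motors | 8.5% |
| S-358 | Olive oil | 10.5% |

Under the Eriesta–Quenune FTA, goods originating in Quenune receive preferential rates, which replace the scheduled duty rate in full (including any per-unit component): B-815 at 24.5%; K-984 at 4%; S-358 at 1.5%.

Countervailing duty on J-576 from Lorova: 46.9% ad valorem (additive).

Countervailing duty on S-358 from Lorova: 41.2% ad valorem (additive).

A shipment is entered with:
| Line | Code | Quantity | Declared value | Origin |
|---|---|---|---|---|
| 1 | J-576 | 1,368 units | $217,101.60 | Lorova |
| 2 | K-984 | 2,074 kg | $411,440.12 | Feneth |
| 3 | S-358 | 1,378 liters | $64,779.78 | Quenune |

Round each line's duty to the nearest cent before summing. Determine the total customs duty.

Line 1 (J-576, Lorova, 1,368 units, $217,101.60):
Base rate for J-576 is 29.5%.
Additional duty on J-576 from Lorova: +46.9%. Applied ad valorem rate: 29.5% + 46.9% = 76.4%.
Duty = $217,101.60 × 76.4% = $165,865.62.
Line 2 (K-984, Feneth, 2,074 kg, $411,440.12):
Base rate for K-984 is 13%.
K-984 has an FTA preferential rate, but origin Feneth is not Quenune; base rate stands.
Duty = $411,440.12 × 13% = $53,487.22.
Line 3 (S-358, Quenune, 1,378 liters, $64,779.78):
Base rate for S-358 is 10.5%.
Origin Quenune qualifies under the Eriesta–Quenune agreement and S-358 is covered: preferential rate 1.5% applies instead.
The additional-duty order on S-358 targets Lorova, not Quenune; it does not apply.
Duty = $64,779.78 × 1.5% = $971.70.
Total = $165,865.62 + $53,487.22 + $971.70 = $220,324.54.

$220,324.54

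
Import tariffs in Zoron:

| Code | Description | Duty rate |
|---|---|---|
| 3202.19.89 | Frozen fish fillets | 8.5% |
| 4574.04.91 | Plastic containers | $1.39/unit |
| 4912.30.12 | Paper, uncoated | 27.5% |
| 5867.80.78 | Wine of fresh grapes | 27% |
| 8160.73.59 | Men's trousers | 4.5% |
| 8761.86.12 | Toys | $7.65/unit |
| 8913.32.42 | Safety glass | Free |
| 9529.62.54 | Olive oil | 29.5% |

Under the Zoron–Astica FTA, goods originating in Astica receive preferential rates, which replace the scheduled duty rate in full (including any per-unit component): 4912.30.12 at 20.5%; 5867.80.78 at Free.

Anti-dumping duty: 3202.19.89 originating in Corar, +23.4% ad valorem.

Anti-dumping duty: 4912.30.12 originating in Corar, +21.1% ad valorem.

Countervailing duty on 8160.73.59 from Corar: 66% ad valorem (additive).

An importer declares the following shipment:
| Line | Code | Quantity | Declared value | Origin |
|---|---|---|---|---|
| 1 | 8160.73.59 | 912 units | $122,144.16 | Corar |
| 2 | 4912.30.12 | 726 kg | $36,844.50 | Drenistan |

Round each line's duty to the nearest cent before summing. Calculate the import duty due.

$96,243.87

Line 1 (8160.73.59, Corar, 912 units, $122,144.16):
Base rate for 8160.73.59 is 4.5%.
Additional duty on 8160.73.59 from Corar: +66%. Applied ad valorem rate: 4.5% + 66% = 70.5%.
Duty = $122,144.16 × 70.5% = $86,111.63.
Line 2 (4912.30.12, Drenistan, 726 kg, $36,844.50):
Base rate for 4912.30.12 is 27.5%.
4912.30.12 has an FTA preferential rate, but origin Drenistan is not Astica; base rate stands.
The additional-duty order on 4912.30.12 targets Corar, not Drenistan; it does not apply.
Duty = $36,844.50 × 27.5% = $10,132.24.
Total = $86,111.63 + $10,132.24 = $96,243.87.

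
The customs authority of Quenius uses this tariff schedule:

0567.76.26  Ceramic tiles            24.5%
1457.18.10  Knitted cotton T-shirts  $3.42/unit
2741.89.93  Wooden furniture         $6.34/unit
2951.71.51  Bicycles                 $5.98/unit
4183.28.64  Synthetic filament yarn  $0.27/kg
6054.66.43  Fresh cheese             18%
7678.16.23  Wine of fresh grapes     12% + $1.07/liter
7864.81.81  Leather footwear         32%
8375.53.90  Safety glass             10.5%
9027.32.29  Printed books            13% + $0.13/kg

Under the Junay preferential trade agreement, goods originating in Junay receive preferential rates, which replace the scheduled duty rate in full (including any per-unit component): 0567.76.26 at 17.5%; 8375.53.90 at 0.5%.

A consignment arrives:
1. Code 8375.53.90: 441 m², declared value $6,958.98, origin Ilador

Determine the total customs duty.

Line 1 (8375.53.90, Ilador, 441 m², $6,958.98):
Base rate for 8375.53.90 is 10.5%.
8375.53.90 has an FTA preferential rate, but origin Ilador is not Junay; base rate stands.
Duty = $6,958.98 × 10.5% = $730.69.

$730.69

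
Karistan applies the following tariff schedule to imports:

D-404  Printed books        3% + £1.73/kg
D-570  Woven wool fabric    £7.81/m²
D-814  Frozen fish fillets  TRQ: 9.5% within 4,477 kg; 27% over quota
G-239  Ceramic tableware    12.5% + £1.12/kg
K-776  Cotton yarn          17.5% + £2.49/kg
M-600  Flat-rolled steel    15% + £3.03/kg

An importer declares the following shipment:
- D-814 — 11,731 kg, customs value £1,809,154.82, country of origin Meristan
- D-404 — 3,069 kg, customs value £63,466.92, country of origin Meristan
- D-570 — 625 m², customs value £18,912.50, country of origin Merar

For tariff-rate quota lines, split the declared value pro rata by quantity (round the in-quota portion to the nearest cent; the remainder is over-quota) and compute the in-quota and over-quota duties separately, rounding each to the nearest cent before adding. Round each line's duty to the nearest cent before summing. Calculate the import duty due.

£379,738.92

Line 1 (D-814, Meristan, 11,731 kg, £1,809,154.82):
Code D-814 is under a tariff-rate quota (threshold 4,477 kg). In-quota: 4,477 kg at 9.5%; over-quota: 7,254 kg at 27%.
Pro-rata value split: in-quota = £1,809,154.82 × 4,477/11,731 = £690,442.94; over-quota = £1,809,154.82 − £690,442.94 = £1,118,711.88.
In-quota duty = £690,442.94 × 9.5% = £65,592.08. Over-quota duty = £1,118,711.88 × 27% = £302,052.21.
Line duty = £65,592.08 + £302,052.21 = £367,644.29.
Line 2 (D-404, Meristan, 3,069 kg, £63,466.92):
Base rate for D-404 is 3% + £1.73/kg.
Duty = £63,466.92 × 3% + 3,069 × £1.73 = £7,213.38.
Line 3 (D-570, Merar, 625 m², £18,912.50):
Base rate for D-570 is £7.81/m².
Duty = 625 × £7.81 = £4,881.25.
Total = £367,644.29 + £7,213.38 + £4,881.25 = £379,738.92.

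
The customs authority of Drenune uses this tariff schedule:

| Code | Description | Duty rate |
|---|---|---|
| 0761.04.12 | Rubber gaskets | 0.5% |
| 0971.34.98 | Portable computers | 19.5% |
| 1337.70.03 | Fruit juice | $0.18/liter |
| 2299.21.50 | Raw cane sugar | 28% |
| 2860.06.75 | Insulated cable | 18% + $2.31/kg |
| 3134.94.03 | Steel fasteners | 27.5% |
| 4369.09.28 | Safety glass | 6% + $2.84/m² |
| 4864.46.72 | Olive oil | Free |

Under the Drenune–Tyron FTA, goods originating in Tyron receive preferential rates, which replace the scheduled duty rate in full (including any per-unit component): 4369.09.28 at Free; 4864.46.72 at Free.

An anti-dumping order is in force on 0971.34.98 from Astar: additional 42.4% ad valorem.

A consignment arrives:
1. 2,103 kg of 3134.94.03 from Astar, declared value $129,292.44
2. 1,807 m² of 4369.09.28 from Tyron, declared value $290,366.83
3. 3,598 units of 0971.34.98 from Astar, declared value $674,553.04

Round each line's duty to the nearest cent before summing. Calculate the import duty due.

Line 1 (3134.94.03, Astar, 2,103 kg, $129,292.44):
Base rate for 3134.94.03 is 27.5%.
Duty = $129,292.44 × 27.5% = $35,555.42.
Line 2 (4369.09.28, Tyron, 1,807 m², $290,366.83):
Base rate for 4369.09.28 is 6% + $2.84/m².
Origin Tyron qualifies under the Drenune–Tyron agreement and 4369.09.28 is covered: preferential rate Free applies instead.
Duty = $290,366.83 × 0% = $0.00.
Line 3 (0971.34.98, Astar, 3,598 units, $674,553.04):
Base rate for 0971.34.98 is 19.5%.
Additional duty on 0971.34.98 from Astar: +42.4%. Applied ad valorem rate: 19.5% + 42.4% = 61.9%.
Duty = $674,553.04 × 61.9% = $417,548.33.
Total = $35,555.42 + $0.00 + $417,548.33 = $453,103.75.

$453,103.75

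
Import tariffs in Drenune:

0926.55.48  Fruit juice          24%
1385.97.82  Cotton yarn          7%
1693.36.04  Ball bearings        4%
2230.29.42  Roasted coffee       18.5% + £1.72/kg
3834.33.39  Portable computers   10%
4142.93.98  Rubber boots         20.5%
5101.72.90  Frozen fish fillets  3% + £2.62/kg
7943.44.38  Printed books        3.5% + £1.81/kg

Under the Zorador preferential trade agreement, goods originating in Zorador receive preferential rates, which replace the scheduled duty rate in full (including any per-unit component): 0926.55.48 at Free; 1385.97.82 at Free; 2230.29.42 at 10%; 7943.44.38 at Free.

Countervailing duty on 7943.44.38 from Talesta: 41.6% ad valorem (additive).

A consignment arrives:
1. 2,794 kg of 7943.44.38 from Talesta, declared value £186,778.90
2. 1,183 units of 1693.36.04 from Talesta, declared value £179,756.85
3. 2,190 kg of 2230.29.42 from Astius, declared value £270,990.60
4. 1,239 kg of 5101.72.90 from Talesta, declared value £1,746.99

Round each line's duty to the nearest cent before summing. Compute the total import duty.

Line 1 (7943.44.38, Talesta, 2,794 kg, £186,778.90):
Base rate for 7943.44.38 is 3.5% + £1.81/kg.
7943.44.38 has an FTA preferential rate, but origin Talesta is not Zorador; base rate stands.
Additional duty on 7943.44.38 from Talesta: +41.6%. Applied ad valorem rate: 3.5% + 41.6% = 45.1%.
Duty = £186,778.90 × 45.1% + 2,794 × £1.81 = £89,294.42.
Line 2 (1693.36.04, Talesta, 1,183 units, £179,756.85):
Base rate for 1693.36.04 is 4%.
Duty = £179,756.85 × 4% = £7,190.27.
Line 3 (2230.29.42, Astius, 2,190 kg, £270,990.60):
Base rate for 2230.29.42 is 18.5% + £1.72/kg.
2230.29.42 has an FTA preferential rate, but origin Astius is not Zorador; base rate stands.
Duty = £270,990.60 × 18.5% + 2,190 × £1.72 = £53,900.06.
Line 4 (5101.72.90, Talesta, 1,239 kg, £1,746.99):
Base rate for 5101.72.90 is 3% + £2.62/kg.
Duty = £1,746.99 × 3% + 1,239 × £2.62 = £3,298.59.
Total = £89,294.42 + £7,190.27 + £53,900.06 + £3,298.59 = £153,683.34.

£153,683.34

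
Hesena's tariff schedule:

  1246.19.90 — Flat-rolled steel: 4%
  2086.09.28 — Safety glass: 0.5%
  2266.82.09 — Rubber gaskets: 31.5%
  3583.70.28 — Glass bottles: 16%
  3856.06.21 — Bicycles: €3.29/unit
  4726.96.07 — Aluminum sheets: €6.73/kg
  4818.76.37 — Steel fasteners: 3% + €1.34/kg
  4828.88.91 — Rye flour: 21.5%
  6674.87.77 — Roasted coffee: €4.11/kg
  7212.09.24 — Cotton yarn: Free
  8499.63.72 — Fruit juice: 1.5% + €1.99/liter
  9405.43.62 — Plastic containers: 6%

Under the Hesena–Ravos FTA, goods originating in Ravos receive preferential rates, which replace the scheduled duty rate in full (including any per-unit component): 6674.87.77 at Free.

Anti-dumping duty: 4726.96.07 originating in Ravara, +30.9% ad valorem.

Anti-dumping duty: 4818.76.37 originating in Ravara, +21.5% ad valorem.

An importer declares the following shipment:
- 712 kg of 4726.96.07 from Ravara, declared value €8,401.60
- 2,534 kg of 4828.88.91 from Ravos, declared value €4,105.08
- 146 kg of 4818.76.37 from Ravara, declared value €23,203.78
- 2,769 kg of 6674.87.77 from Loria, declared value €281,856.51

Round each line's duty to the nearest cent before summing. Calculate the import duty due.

Line 1 (4726.96.07, Ravara, 712 kg, €8,401.60):
Base rate for 4726.96.07 is €6.73/kg.
Additional duty on 4726.96.07 from Ravara: +30.9% ad valorem. Applied ad valorem rate = 30.9%.
Duty = €8,401.60 × 30.9% + 712 × €6.73 = €7,387.85.
Line 2 (4828.88.91, Ravos, 2,534 kg, €4,105.08):
Base rate for 4828.88.91 is 21.5%.
Origin Ravos is the FTA partner but 4828.88.91 is not on the preference list; base rate stands.
Duty = €4,105.08 × 21.5% = €882.59.
Line 3 (4818.76.37, Ravara, 146 kg, €23,203.78):
Base rate for 4818.76.37 is 3% + €1.34/kg.
Additional duty on 4818.76.37 from Ravara: +21.5%. Applied ad valorem rate: 3% + 21.5% = 24.5%.
Duty = €23,203.78 × 24.5% + 146 × €1.34 = €5,880.57.
Line 4 (6674.87.77, Loria, 2,769 kg, €281,856.51):
Base rate for 6674.87.77 is €4.11/kg.
6674.87.77 has an FTA preferential rate, but origin Loria is not Ravos; base rate stands.
Duty = 2,769 × €4.11 = €11,380.59.
Total = €7,387.85 + €882.59 + €5,880.57 + €11,380.59 = €25,531.60.

€25,531.60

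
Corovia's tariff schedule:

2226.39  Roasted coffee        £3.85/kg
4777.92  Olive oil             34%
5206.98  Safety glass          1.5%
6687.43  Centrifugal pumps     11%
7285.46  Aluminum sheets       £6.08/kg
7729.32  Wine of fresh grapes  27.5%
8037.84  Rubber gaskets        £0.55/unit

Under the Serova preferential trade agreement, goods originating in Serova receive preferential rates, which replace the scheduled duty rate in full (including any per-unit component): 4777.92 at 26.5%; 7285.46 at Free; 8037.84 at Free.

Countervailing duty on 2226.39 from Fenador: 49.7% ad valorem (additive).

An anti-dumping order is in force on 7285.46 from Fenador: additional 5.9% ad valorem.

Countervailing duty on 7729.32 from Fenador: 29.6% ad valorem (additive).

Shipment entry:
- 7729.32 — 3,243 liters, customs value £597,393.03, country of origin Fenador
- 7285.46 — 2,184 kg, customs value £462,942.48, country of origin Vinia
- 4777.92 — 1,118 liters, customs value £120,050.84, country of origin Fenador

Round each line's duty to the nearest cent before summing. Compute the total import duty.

£395,207.43

Line 1 (7729.32, Fenador, 3,243 liters, £597,393.03):
Base rate for 7729.32 is 27.5%.
Additional duty on 7729.32 from Fenador: +29.6%. Applied ad valorem rate: 27.5% + 29.6% = 57.1%.
Duty = £597,393.03 × 57.1% = £341,111.42.
Line 2 (7285.46, Vinia, 2,184 kg, £462,942.48):
Base rate for 7285.46 is £6.08/kg.
7285.46 has an FTA preferential rate, but origin Vinia is not Serova; base rate stands.
The additional-duty order on 7285.46 targets Fenador, not Vinia; it does not apply.
Duty = 2,184 × £6.08 = £13,278.72.
Line 3 (4777.92, Fenador, 1,118 liters, £120,050.84):
Base rate for 4777.92 is 34%.
4777.92 has an FTA preferential rate, but origin Fenador is not Serova; base rate stands.
Duty = £120,050.84 × 34% = £40,817.29.
Total = £341,111.42 + £13,278.72 + £40,817.29 = £395,207.43.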